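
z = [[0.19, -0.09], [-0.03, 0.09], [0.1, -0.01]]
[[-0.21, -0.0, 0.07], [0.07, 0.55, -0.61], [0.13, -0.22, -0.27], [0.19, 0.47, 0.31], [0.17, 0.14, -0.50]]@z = [[-0.03, 0.02],[-0.06, 0.05],[0.00, -0.03],[0.05, 0.02],[-0.02, 0.0]]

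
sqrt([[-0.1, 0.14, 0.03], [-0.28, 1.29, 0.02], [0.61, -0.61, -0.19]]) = [[(0.02+0.15j),0.11-0.04j,(0.01-0.06j)],  [(-0.23+0.04j),1.15-0.01j,0.01-0.01j],  [(0.19-0.99j),-0.44+0.23j,(0.01+0.37j)]]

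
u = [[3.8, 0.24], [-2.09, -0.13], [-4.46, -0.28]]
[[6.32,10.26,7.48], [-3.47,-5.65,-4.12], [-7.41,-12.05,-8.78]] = u@[[1.66, 2.77, 2.02],[0.03, -1.09, -0.82]]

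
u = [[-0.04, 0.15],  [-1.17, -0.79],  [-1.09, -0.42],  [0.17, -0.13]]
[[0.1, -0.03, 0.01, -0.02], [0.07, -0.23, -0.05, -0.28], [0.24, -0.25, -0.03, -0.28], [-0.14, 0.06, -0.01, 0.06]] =u@ [[-0.43, 0.28, 0.0, 0.29], [0.55, -0.12, 0.06, -0.08]]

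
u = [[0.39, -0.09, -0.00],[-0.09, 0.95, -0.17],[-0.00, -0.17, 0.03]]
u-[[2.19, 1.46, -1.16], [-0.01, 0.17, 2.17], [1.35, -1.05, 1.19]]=[[-1.80, -1.55, 1.16], [-0.08, 0.78, -2.34], [-1.35, 0.88, -1.16]]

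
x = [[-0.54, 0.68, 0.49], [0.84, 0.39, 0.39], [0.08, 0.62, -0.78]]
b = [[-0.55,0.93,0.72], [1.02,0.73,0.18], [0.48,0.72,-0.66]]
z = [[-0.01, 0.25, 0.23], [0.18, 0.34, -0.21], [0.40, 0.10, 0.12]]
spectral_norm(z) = 0.54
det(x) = 1.00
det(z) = -0.05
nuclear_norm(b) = 3.49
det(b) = 1.32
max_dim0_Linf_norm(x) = 0.84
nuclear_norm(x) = 3.00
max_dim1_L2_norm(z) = 0.44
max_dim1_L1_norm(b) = 2.2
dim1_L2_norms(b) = [1.3, 1.27, 1.09]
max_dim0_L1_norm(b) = 2.38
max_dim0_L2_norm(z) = 0.44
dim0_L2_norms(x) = [1.0, 1.0, 1.0]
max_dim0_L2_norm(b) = 1.38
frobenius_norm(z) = 0.70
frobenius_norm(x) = 1.73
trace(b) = -0.48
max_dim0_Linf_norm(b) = 1.02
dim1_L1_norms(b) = [2.2, 1.93, 1.86]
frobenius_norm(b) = 2.12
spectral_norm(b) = 1.53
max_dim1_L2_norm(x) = 1.0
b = x + z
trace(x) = -0.93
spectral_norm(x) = 1.01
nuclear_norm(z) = 1.17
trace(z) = 0.45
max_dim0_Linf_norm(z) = 0.4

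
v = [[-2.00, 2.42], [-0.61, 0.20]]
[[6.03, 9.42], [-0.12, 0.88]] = v@[[1.39, -0.22], [3.64, 3.71]]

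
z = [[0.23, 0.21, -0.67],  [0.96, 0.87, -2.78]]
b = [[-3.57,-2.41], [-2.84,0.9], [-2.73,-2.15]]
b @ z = [[-3.13, -2.85, 9.09], [0.21, 0.19, -0.60], [-2.69, -2.44, 7.81]]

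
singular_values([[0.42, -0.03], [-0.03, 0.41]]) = [0.45, 0.38]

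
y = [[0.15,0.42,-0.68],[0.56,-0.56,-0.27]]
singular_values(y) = [0.85, 0.8]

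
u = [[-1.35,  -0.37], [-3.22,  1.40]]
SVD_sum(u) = [[-1.09, 0.38], [-3.31, 1.15]] + [[-0.26, -0.75], [0.09, 0.25]]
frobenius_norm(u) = 3.78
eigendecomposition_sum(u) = [[-1.54, -0.18], [-1.59, -0.19]] + [[0.19, -0.19], [-1.63, 1.59]]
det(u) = -3.08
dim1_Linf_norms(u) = [1.35, 3.22]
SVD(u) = [[-0.31, -0.95], [-0.95, 0.31]] @ diag([3.686336261983285, 0.8358976992354402]) @ [[0.94, -0.33], [0.33, 0.94]]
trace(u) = 0.05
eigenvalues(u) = [-1.73, 1.78]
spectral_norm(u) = 3.69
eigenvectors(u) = [[-0.70,0.12],[-0.72,-0.99]]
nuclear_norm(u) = 4.52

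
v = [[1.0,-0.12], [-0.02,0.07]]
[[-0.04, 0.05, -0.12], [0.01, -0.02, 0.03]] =v@[[-0.02, 0.02, -0.06], [0.19, -0.21, 0.47]]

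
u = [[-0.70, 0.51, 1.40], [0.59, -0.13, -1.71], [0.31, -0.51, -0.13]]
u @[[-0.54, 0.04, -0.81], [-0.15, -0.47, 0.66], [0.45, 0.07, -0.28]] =[[0.93, -0.17, 0.51], [-1.07, -0.04, -0.08], [-0.15, 0.24, -0.55]]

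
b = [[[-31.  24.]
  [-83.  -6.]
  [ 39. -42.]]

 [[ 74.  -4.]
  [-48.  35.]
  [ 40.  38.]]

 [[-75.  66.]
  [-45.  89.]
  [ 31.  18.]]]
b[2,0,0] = -75.0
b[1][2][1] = 38.0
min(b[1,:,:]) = -48.0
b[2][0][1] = 66.0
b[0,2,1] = -42.0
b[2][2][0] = 31.0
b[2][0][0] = -75.0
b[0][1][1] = -6.0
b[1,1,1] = 35.0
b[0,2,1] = -42.0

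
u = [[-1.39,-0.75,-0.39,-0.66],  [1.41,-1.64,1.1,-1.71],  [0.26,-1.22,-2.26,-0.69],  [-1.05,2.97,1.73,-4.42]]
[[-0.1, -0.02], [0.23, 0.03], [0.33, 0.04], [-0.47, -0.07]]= u@ [[0.14,0.02], [-0.07,-0.01], [-0.09,-0.01], [-0.01,-0.00]]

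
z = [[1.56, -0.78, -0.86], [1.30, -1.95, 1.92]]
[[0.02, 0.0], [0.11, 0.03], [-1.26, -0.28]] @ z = [[0.03, -0.02, -0.02], [0.21, -0.14, -0.04], [-2.33, 1.53, 0.55]]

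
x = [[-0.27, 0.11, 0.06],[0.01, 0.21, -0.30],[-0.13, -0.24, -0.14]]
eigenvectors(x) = [[(0.7+0j),0.70-0.00j,(0.11+0j)], [(-0.08+0.36j),-0.08-0.36j,0.89+0.00j], [0.02+0.62j,(0.02-0.62j),-0.45+0.00j]]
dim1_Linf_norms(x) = [0.27, 0.3, 0.24]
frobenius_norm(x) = 0.56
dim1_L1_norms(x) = [0.44, 0.52, 0.51]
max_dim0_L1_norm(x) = 0.56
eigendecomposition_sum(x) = [[(-0.14+0.06j), (0.04+0.06j), (0.04+0.13j)], [-0.01-0.08j, -0.03+0.01j, (-0.07+0.01j)], [-0.06-0.12j, -0.05+0.03j, -0.11+0.04j]] + [[(-0.14-0.06j),0.04-0.06j,0.04-0.13j],[(-0.01+0.08j),-0.03-0.01j,-0.07-0.01j],[(-0.06+0.12j),(-0.05-0.03j),(-0.11-0.04j)]] + [[-0j, (0.03+0j), -0.02-0.00j], [0.04-0.00j, 0.28+0.00j, (-0.16-0j)], [-0.02+0.00j, (-0.14-0j), (0.08+0j)]]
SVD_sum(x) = [[0.0,0.01,-0.01], [0.03,0.26,-0.25], [-0.01,-0.06,0.06]] + [[-0.04, -0.04, -0.04], [-0.04, -0.03, -0.04], [-0.17, -0.15, -0.17]] + [[-0.23, 0.13, 0.11], [0.02, -0.01, -0.01], [0.05, -0.03, -0.02]]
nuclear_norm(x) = 0.97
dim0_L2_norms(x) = [0.3, 0.34, 0.34]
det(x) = 0.03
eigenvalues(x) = [(-0.28+0.11j), (-0.28-0.11j), (0.36+0j)]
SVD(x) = [[0.05, -0.23, -0.97], [0.97, -0.21, 0.1], [-0.22, -0.95, 0.21]] @ diag([0.3695008741493358, 0.3034277141914606, 0.29715438119506477]) @ [[0.07, 0.71, -0.7],[0.6, 0.53, 0.60],[0.8, -0.46, -0.39]]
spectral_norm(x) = 0.37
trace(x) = -0.20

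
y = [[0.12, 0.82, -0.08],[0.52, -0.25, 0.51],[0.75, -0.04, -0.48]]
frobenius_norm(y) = 1.44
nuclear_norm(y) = 2.46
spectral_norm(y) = 0.94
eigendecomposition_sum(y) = [[(0.41+0j), 0.33+0.00j, (0.11-0j)],[0.34+0.00j, 0.27+0.00j, (0.09-0j)],[(0.24+0j), 0.19+0.00j, (0.07-0j)]] + [[-0.14+0.12j, 0.24+0.02j, (-0.1-0.24j)], [0.09-0.19j, (-0.26+0.09j), (0.21+0.2j)], [(0.26+0.13j), -0.12-0.35j, (-0.27+0.27j)]] + [[-0.14-0.12j, (0.24-0.02j), (-0.1+0.24j)], [(0.09+0.19j), -0.26-0.09j, (0.21-0.2j)], [(0.26-0.13j), -0.12+0.35j, (-0.27-0.27j)]]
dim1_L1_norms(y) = [1.02, 1.28, 1.27]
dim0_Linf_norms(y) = [0.75, 0.82, 0.51]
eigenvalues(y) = [(0.75+0j), (-0.68+0.49j), (-0.68-0.49j)]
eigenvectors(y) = [[-0.70+0.00j, (0.19-0.43j), (0.19+0.43j)], [-0.58+0.00j, 0.01+0.53j, 0.01-0.53j], [(-0.41+0j), -0.71+0.00j, -0.71-0.00j]]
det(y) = 0.52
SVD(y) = [[0.05,0.84,-0.54], [-0.5,-0.45,-0.74], [-0.86,0.31,0.40]] @ diag([0.9375285530965325, 0.9095168307877534, 0.6119798580366212]) @ [[-0.96, 0.21, 0.17], [0.11, 0.87, -0.49], [-0.25, -0.45, -0.86]]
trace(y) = -0.61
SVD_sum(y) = [[-0.05,0.01,0.01], [0.45,-0.1,-0.08], [0.78,-0.17,-0.13]] + [[0.08, 0.66, -0.37], [-0.04, -0.35, 0.2], [0.03, 0.24, -0.14]] + [[0.08, 0.15, 0.29], [0.11, 0.21, 0.39], [-0.06, -0.11, -0.21]]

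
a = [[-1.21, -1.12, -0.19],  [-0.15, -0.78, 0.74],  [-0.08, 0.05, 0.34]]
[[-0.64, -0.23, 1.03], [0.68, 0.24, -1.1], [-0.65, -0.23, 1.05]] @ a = [[0.73, 0.95, 0.30], [-0.77, -1.0, -0.33], [0.74, 0.96, 0.31]]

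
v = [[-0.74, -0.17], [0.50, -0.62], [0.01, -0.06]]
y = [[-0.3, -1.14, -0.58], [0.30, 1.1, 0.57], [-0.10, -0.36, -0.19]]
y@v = [[-0.35, 0.79], [0.33, -0.77], [-0.11, 0.25]]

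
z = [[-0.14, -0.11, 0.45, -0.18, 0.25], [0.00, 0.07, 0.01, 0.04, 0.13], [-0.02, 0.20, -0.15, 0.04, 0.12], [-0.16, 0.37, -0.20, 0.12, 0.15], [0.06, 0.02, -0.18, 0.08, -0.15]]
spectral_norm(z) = 0.69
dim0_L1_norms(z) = [0.38, 0.77, 0.99, 0.46, 0.8]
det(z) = -0.00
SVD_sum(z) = [[-0.03, -0.25, 0.41, -0.18, 0.09], [0.0, 0.01, -0.01, 0.01, -0.0], [0.01, 0.1, -0.16, 0.07, -0.04], [0.02, 0.17, -0.27, 0.12, -0.06], [0.01, 0.10, -0.16, 0.07, -0.04]] + [[-0.10, 0.14, 0.04, -0.0, 0.17], [-0.05, 0.07, 0.02, -0.00, 0.09], [-0.07, 0.1, 0.03, -0.0, 0.12], [-0.14, 0.20, 0.06, -0.0, 0.24], [0.06, -0.08, -0.03, 0.00, -0.1]] + [[-0.01, 0.0, 0.00, -0.0, -0.01], [0.05, -0.01, -0.01, 0.0, 0.04], [0.04, -0.01, -0.01, 0.0, 0.03], [-0.04, 0.01, 0.01, -0.00, -0.03], [-0.01, 0.0, 0.00, -0.0, -0.01]] + [[0.0,  0.0,  -0.0,  -0.00,  -0.00],[-0.0,  -0.00,  0.01,  0.03,  0.00],[0.0,  0.00,  -0.01,  -0.03,  -0.00],[-0.0,  -0.00,  0.0,  0.01,  0.00],[-0.00,  -0.00,  0.0,  0.01,  0.00]] + [[0.00,0.00,0.0,-0.00,-0.00], [0.00,0.00,0.00,-0.0,-0.00], [0.00,0.0,0.0,-0.0,-0.0], [-0.00,-0.0,-0.00,0.0,0.00], [0.0,0.00,0.0,-0.0,-0.0]]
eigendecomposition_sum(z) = [[0.01,-0.04,0.03,-0.03,-0.01],[-0.02,0.08,-0.07,0.06,0.02],[-0.02,0.08,-0.06,0.06,0.02],[-0.06,0.25,-0.20,0.18,0.06],[-0.00,0.01,-0.01,0.01,0.0]] + [[0.02, 0.01, 0.01, -0.01, 0.03], [0.02, 0.01, 0.02, -0.01, 0.04], [0.01, 0.00, 0.01, -0.00, 0.03], [-0.0, -0.0, -0.00, 0.0, -0.00], [-0.01, -0.0, -0.01, 0.00, -0.01]] + [[0.01,-0.0,0.01,0.00,0.03], [0.02,-0.01,0.01,0.00,0.05], [0.02,-0.01,0.01,0.0,0.04], [-0.00,0.0,-0.00,-0.0,-0.01], [-0.02,0.01,-0.01,-0.0,-0.04]] + [[-0.22,-0.37,0.85,-0.2,0.24], [-0.02,-0.04,0.1,-0.02,0.03], [-0.06,-0.1,0.23,-0.05,0.07], [-0.14,-0.23,0.54,-0.13,0.15], [0.11,0.19,-0.44,0.1,-0.12]] + [[0.04, 0.30, -0.45, 0.05, -0.04], [0.0, 0.03, -0.05, 0.01, -0.00], [0.03, 0.22, -0.34, 0.04, -0.03], [0.04, 0.36, -0.54, 0.06, -0.05], [-0.02, -0.19, 0.29, -0.03, 0.02]]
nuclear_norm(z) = 1.34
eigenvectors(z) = [[-0.15, -0.57, 0.34, -0.75, 0.54], [0.30, -0.62, 0.64, -0.09, 0.06], [0.29, -0.47, 0.48, -0.21, 0.41], [0.89, 0.07, -0.08, -0.48, 0.65], [0.05, 0.25, -0.49, 0.39, -0.34]]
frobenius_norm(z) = 0.86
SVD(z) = [[-0.75, 0.49, 0.16, 0.03, 0.41], [0.03, 0.26, -0.67, -0.69, 0.04], [0.30, 0.36, -0.51, 0.66, 0.27], [0.50, 0.69, 0.48, -0.19, -0.08], [0.3, -0.30, 0.16, -0.21, 0.87]] @ diag([0.6873010755739474, 0.5007842052066886, 0.1027522986885308, 0.0496191733673302, 0.0035091421980131855]) @ [[0.05, 0.49, -0.78, 0.34, -0.17], [-0.41, 0.57, 0.17, -0.01, 0.69], [-0.77, 0.14, 0.15, -0.05, -0.60], [0.02, 0.11, -0.33, -0.94, -0.01], [0.49, 0.64, 0.47, -0.08, -0.35]]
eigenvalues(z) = [0.22, 0.02, -0.03, -0.27, -0.19]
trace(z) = -0.25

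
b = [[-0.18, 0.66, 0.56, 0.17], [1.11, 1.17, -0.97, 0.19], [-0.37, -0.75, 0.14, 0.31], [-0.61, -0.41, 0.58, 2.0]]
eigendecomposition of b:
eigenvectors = [[-0.12+0.09j,(-0.12-0.09j),0.79+0.00j,-0.78+0.00j], [(-0.1+0.36j),-0.10-0.36j,(-0.56+0j),(0.27+0j)], [(-0.11-0.15j),-0.11+0.15j,(-0.19+0j),-0.57+0.00j], [-0.90+0.00j,(-0.9-0j),(0.13+0j),(-0.02+0j)]]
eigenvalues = [(1.94+0.32j), (1.94-0.32j), (-0.76+0j), 0j]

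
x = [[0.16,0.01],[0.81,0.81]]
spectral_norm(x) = 1.15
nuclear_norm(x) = 1.26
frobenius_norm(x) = 1.16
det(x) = 0.12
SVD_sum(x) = [[0.09,  0.08], [0.82,  0.80]] + [[0.07, -0.07], [-0.01, 0.01]]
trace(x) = 0.97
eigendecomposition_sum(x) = [[0.15, -0.00],[-0.18, 0.00]] + [[0.01, 0.01], [0.99, 0.81]]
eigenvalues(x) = [0.15, 0.82]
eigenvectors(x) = [[-0.63, -0.02],  [0.77, -1.0]]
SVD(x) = [[-0.11, -0.99], [-0.99, 0.11]] @ diag([1.1518565763462625, 0.10548188246266146]) @ [[-0.71, -0.7],[-0.7, 0.71]]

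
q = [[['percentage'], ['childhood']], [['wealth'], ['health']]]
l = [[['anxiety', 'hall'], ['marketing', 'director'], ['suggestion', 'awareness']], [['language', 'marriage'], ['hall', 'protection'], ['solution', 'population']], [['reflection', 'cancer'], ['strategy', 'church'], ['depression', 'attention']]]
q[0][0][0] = 'percentage'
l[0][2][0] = 'suggestion'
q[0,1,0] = 'childhood'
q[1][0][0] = 'wealth'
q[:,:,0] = [['percentage', 'childhood'], ['wealth', 'health']]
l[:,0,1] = ['hall', 'marriage', 'cancer']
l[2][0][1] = 'cancer'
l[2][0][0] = 'reflection'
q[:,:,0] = [['percentage', 'childhood'], ['wealth', 'health']]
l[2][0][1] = 'cancer'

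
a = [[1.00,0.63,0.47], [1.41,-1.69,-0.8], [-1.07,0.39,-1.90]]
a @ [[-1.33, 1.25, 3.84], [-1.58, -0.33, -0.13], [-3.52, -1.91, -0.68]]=[[-3.98, 0.14, 3.44], [3.61, 3.85, 6.18], [7.49, 2.16, -2.87]]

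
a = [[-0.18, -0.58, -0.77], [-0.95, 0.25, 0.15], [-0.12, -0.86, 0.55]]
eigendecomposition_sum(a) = [[(-0.55+0j), (-0.43+0j), (-0.24-0j)],[-0.39+0.00j, -0.31+0.00j, -0.17-0.00j],[(-0.27+0j), -0.21+0.00j, (-0.11-0j)]] + [[0.18+0.12j, (-0.08-0.26j), -0.27+0.14j], [(-0.28+0.02j), (0.28+0.21j), 0.16-0.35j], [0.07-0.32j, -0.33+0.24j, 0.33+0.30j]] + [[(0.18-0.12j), -0.08+0.26j, -0.27-0.14j], [(-0.28-0.02j), (0.28-0.21j), (0.16+0.35j)], [(0.07+0.32j), -0.33-0.24j, (0.33-0.3j)]]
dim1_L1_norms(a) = [1.53, 1.35, 1.53]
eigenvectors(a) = [[-0.76+0.00j, -0.16+0.43j, (-0.16-0.43j)], [(-0.54+0j), -0.17-0.55j, (-0.17+0.55j)], [(-0.37+0j), (0.68+0j), (0.68-0j)]]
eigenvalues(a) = [(-0.97+0j), (0.8+0.62j), (0.8-0.62j)]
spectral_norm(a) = 1.07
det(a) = -0.99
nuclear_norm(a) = 3.00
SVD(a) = [[0.57, -0.22, -0.79], [-0.41, 0.76, -0.51], [0.71, 0.61, 0.34]] @ diag([1.0702317393197422, 0.9993579698167286, 0.9282174703788038]) @ [[0.19, -0.98, -0.10], [-0.75, -0.21, 0.62], [0.63, 0.04, 0.78]]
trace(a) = 0.62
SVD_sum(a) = [[0.11, -0.6, -0.06],  [-0.08, 0.43, 0.05],  [0.14, -0.74, -0.08]] + [[0.17, 0.05, -0.14], [-0.57, -0.16, 0.47], [-0.46, -0.13, 0.38]] + [[-0.46, -0.03, -0.57], [-0.30, -0.02, -0.37], [0.20, 0.01, 0.25]]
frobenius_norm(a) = 1.73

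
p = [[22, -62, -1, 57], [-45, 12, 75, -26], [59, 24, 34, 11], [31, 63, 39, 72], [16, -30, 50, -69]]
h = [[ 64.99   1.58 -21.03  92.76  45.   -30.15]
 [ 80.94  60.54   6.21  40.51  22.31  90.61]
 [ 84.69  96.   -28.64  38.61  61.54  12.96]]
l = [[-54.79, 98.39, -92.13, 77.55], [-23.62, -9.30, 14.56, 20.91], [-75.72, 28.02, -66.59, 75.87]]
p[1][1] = 12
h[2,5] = 12.96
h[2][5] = 12.96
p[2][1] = 24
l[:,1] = [98.39, -9.3, 28.02]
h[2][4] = 61.54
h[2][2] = -28.64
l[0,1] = 98.39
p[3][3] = 72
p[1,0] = -45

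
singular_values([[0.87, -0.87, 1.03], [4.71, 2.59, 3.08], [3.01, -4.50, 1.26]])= [6.61, 5.28, 0.51]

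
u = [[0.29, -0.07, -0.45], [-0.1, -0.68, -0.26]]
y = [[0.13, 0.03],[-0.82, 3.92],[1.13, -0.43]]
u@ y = [[-0.41, -0.07], [0.25, -2.56]]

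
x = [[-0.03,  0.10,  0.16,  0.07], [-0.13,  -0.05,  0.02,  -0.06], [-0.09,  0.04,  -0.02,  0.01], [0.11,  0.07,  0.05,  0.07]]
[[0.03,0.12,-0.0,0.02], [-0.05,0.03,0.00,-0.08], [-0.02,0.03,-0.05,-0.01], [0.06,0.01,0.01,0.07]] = x@[[0.35, -0.3, 0.3, 0.33], [0.27, 0.22, -0.42, 0.38], [0.09, 0.49, 0.39, -0.16], [-0.07, 0.11, -0.17, 0.24]]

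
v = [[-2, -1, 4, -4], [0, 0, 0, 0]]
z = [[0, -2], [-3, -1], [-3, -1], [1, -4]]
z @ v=[[0, 0, 0, 0], [6, 3, -12, 12], [6, 3, -12, 12], [-2, -1, 4, -4]]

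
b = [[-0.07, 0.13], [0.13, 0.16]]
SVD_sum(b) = [[0.04, 0.08], [0.08, 0.18]] + [[-0.11, 0.05], [0.05, -0.02]]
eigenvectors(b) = [[-0.91, -0.41], [0.41, -0.91]]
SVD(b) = [[0.41,0.91], [0.91,-0.41]] @ diag([0.2185655495770978, 0.12856554957709784]) @ [[0.41, 0.91], [-0.91, 0.41]]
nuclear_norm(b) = 0.35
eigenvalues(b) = [-0.13, 0.22]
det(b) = -0.03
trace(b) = 0.09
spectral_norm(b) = 0.22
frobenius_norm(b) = 0.25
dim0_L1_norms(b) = [0.2, 0.29]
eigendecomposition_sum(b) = [[-0.11, 0.05], [0.05, -0.02]] + [[0.04, 0.08], [0.08, 0.18]]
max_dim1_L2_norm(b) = 0.21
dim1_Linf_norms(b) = [0.13, 0.16]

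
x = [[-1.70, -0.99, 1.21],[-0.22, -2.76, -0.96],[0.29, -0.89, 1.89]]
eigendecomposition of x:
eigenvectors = [[-0.34,0.99,0.52], [0.19,-0.11,0.85], [-0.92,-0.11,0.12]]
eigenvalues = [2.18, -1.72, -3.03]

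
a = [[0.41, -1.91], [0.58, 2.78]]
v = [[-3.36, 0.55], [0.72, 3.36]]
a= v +[[3.77, -2.46], [-0.14, -0.58]]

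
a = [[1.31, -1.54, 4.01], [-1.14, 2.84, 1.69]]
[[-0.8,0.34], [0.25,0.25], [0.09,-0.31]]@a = [[-1.44, 2.2, -2.63], [0.04, 0.32, 1.42], [0.47, -1.02, -0.16]]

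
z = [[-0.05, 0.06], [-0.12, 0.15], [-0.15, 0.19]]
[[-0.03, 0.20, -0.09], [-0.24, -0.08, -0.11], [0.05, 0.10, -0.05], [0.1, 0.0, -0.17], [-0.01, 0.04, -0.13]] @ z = [[-0.01, 0.01], [0.04, -0.05], [-0.01, 0.01], [0.02, -0.03], [0.02, -0.02]]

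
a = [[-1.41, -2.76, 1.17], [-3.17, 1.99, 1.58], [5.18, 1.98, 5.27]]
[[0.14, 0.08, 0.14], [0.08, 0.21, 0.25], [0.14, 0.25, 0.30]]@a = [[0.27, 0.05, 1.03], [0.52, 0.69, 1.74], [0.56, 0.71, 2.14]]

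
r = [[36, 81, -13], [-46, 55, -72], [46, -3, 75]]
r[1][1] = 55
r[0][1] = 81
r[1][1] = 55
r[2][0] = 46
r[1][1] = 55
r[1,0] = -46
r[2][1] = -3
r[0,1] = 81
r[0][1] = 81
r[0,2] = -13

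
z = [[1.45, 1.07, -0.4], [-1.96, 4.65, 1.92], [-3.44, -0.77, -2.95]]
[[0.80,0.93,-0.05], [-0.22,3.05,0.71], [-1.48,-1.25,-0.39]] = z @ [[0.43, 0.15, -0.04], [0.15, 0.69, 0.07], [-0.04, 0.07, 0.16]]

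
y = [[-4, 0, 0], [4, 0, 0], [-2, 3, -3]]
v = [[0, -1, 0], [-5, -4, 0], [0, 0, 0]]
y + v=[[-4, -1, 0], [-1, -4, 0], [-2, 3, -3]]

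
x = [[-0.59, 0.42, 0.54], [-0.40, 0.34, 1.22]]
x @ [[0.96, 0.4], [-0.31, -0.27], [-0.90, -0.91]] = [[-1.18,  -0.84], [-1.59,  -1.36]]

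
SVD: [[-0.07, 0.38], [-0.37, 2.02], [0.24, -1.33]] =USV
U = [[-0.16,  -0.22], [-0.83,  -0.51], [0.54,  -0.83]]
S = [2.49, 0.0]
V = [[0.18,-0.98], [0.98,0.18]]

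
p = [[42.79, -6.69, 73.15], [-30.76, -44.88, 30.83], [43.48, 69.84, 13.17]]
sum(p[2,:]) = 126.49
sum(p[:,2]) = 117.15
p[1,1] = -44.88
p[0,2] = 73.15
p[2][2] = 13.17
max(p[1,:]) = 30.83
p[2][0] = 43.48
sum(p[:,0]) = 55.50999999999999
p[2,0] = 43.48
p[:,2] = [73.15, 30.83, 13.17]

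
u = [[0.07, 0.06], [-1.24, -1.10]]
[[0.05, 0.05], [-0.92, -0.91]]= u @ [[0.67, 0.08], [0.08, 0.74]]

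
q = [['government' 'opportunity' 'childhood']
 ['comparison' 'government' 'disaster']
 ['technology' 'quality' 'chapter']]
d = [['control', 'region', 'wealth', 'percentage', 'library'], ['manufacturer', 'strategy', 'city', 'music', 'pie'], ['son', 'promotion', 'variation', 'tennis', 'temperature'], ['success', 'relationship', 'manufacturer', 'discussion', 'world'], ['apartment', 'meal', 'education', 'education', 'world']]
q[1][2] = 'disaster'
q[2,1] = 'quality'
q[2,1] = 'quality'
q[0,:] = ['government', 'opportunity', 'childhood']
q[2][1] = 'quality'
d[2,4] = 'temperature'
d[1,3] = 'music'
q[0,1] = 'opportunity'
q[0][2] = 'childhood'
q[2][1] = 'quality'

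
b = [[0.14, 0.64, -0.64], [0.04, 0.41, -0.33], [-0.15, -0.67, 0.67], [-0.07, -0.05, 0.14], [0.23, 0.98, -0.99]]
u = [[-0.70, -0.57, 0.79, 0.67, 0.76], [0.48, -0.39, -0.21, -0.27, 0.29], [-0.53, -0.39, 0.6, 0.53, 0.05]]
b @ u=[[0.55, -0.08, -0.41, -0.42, 0.26], [0.34, -0.05, -0.25, -0.26, 0.13], [-0.57, 0.09, 0.42, 0.44, -0.27], [-0.05, 0.00, 0.04, 0.04, -0.06], [0.83, -0.13, -0.62, -0.64, 0.41]]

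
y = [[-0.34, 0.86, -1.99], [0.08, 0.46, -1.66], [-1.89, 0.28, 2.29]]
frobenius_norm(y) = 4.08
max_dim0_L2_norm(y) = 3.46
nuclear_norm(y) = 5.48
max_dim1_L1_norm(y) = 4.46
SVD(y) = [[0.5, -0.69, -0.53], [0.44, -0.33, 0.84], [-0.75, -0.65, 0.14]] @ diag([3.6870682116972886, 1.7571403015865095, 0.0385481884376317]) @ [[0.35, 0.11, -0.93], [0.82, -0.53, 0.24], [-0.46, -0.84, -0.28]]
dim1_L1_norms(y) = [3.19, 2.2, 4.46]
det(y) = 0.25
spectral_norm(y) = 3.69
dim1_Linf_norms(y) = [1.99, 1.66, 2.29]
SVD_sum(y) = [[0.64, 0.21, -1.71], [0.56, 0.19, -1.51], [-0.96, -0.31, 2.57]] + [[-0.99, 0.63, -0.29],[-0.47, 0.30, -0.14],[-0.93, 0.60, -0.27]] + [[0.01, 0.02, 0.01], [-0.01, -0.03, -0.01], [-0.00, -0.0, -0.0]]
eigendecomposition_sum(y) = [[0.84, 0.09, -1.65], [0.73, 0.08, -1.45], [-1.26, -0.13, 2.47]] + [[-1.23, 0.85, -0.33], [-0.74, 0.51, -0.20], [-0.66, 0.46, -0.18]] + [[0.05, -0.08, -0.01], [0.09, -0.13, -0.02], [0.03, -0.05, -0.01]]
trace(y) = 2.41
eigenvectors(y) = [[0.5, 0.78, 0.49], [0.44, 0.47, 0.82], [-0.75, 0.42, 0.29]]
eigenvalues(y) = [3.39, -0.9, -0.08]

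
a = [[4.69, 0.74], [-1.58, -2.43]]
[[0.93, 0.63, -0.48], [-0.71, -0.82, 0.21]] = a@[[0.17, 0.09, -0.1], [0.18, 0.28, -0.02]]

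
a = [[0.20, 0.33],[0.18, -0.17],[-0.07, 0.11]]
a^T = [[0.20, 0.18, -0.07],[0.33, -0.17, 0.11]]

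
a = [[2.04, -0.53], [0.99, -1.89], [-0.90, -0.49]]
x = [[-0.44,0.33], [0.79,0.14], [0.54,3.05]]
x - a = [[-2.48, 0.86], [-0.20, 2.03], [1.44, 3.54]]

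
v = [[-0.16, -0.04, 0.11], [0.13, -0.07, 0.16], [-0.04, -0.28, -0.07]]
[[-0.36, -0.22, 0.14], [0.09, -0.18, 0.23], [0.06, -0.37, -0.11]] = v@[[1.67,0.46,0.08], [-0.24,1.46,0.02], [-0.91,-0.84,1.38]]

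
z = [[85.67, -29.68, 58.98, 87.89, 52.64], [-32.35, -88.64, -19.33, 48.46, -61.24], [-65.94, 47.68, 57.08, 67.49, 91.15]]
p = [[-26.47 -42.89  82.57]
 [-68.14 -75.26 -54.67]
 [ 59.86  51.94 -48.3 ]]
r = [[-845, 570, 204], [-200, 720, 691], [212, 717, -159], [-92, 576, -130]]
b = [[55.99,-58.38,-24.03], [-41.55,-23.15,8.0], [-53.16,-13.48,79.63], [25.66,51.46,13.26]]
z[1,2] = -19.33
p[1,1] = -75.26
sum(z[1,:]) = -153.1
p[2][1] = 51.94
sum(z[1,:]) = -153.1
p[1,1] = -75.26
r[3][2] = -130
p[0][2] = 82.57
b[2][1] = -13.48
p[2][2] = -48.3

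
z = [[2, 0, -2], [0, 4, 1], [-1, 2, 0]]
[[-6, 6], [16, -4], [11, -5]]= z @ [[-3, 3], [4, -1], [0, 0]]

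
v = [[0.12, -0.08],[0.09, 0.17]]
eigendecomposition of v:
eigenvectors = [[0.20-0.66j, 0.20+0.66j],  [-0.73+0.00j, -0.73-0.00j]]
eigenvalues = [(0.15+0.08j), (0.15-0.08j)]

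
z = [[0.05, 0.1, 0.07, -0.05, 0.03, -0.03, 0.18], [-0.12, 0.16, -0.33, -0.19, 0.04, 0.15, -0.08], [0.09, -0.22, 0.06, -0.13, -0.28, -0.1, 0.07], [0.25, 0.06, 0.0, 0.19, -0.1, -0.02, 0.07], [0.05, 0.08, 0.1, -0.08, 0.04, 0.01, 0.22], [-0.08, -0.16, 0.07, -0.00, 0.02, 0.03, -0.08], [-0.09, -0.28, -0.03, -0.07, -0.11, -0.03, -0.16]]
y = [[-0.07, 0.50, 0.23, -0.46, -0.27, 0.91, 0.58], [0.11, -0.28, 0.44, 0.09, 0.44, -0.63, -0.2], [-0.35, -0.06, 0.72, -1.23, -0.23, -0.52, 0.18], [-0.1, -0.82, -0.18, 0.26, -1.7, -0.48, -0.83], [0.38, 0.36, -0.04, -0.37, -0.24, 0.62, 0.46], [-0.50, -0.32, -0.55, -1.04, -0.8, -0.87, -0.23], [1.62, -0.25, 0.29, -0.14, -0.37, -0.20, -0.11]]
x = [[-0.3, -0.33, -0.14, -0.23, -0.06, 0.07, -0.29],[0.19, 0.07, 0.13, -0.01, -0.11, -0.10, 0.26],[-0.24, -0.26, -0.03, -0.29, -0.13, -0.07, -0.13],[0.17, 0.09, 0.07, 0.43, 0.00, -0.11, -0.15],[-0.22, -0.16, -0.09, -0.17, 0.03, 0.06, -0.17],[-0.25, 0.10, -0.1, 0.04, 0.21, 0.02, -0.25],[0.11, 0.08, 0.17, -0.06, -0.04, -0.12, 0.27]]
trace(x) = 0.49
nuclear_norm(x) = 2.18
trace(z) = 0.37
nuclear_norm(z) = 1.84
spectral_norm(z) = 0.55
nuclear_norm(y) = 8.81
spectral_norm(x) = 0.99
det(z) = -0.00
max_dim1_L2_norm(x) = 0.6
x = y @ z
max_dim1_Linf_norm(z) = 0.33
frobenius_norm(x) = 1.22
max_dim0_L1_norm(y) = 4.23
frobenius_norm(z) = 0.90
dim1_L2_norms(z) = [0.23, 0.46, 0.41, 0.34, 0.27, 0.21, 0.36]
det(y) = -0.00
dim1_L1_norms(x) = [1.42, 0.87, 1.15, 1.02, 0.9, 0.97, 0.85]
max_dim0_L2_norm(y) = 2.01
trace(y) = -0.59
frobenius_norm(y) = 4.13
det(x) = -0.00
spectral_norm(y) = 2.62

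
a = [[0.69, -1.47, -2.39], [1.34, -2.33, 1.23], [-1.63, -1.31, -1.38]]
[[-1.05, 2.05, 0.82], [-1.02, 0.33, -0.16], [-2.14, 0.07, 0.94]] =a @ [[0.57, 0.58, -0.19],  [0.82, -0.13, -0.19],  [0.1, -0.61, -0.28]]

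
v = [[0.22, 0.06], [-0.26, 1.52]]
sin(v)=[[0.22, 0.04], [-0.16, 1.01]]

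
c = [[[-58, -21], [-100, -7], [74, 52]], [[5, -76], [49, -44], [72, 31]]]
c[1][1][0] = 49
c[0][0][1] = -21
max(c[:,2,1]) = 52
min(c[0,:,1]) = -21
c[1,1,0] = 49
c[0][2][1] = 52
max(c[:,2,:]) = 74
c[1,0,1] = -76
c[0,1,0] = -100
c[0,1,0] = -100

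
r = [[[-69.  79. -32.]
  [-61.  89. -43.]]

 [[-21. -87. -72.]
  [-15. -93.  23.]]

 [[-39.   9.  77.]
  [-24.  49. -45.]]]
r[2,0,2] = 77.0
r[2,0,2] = 77.0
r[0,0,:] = [-69.0, 79.0, -32.0]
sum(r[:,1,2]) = -65.0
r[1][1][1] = -93.0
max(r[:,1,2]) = 23.0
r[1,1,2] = 23.0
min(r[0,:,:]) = -69.0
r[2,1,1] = 49.0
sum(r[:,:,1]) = 46.0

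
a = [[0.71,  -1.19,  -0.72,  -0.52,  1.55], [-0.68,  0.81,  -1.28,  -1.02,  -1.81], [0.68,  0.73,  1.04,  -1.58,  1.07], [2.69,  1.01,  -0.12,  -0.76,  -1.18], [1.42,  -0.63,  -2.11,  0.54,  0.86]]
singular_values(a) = [3.51, 3.45, 2.89, 1.76, 0.6]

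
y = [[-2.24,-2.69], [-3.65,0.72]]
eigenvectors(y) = [[-0.80, 0.48], [-0.59, -0.88]]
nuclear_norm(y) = 7.00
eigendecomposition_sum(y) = [[-3.01, -1.64], [-2.23, -1.21]] + [[0.77,-1.05], [-1.42,1.93]]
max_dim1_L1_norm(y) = 4.93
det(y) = -11.43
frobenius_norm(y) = 5.11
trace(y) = -1.52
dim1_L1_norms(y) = [4.93, 4.37]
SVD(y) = [[-0.66, -0.75], [-0.75, 0.66]] @ diag([4.397359296805252, 2.5995828924657145]) @ [[0.96, 0.28], [-0.28, 0.96]]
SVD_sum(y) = [[-2.79,  -0.82],  [-3.17,  -0.93]] + [[0.55, -1.87], [-0.48, 1.65]]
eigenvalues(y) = [-4.23, 2.71]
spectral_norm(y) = 4.40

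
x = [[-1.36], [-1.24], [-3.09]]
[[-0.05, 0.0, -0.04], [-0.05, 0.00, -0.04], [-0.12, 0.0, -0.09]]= x@[[0.04, -0.00, 0.03]]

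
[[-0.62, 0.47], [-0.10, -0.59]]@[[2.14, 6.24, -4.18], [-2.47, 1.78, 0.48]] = [[-2.49, -3.03, 2.82], [1.24, -1.67, 0.13]]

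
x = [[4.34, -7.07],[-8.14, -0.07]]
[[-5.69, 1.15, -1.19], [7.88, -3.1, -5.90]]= x @[[-0.97, 0.38, 0.72], [0.21, 0.07, 0.61]]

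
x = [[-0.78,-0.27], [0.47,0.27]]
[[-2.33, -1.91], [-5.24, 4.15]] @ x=[[0.92, 0.11], [6.04, 2.54]]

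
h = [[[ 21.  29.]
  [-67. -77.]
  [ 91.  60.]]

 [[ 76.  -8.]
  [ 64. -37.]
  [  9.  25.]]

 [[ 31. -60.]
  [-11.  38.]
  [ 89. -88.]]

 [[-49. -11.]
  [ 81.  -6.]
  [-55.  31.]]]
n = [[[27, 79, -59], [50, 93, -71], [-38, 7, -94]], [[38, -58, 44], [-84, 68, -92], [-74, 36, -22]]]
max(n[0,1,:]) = 93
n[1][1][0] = -84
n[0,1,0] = 50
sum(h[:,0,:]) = 29.0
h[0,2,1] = 60.0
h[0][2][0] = 91.0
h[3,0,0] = -49.0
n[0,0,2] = -59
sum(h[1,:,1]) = -20.0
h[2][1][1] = 38.0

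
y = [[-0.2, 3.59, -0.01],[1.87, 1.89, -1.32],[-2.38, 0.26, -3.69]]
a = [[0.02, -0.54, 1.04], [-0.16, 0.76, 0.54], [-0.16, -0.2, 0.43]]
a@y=[[-3.49, -0.68, -3.12], [0.17, 1.0, -2.99], [-1.37, -0.84, -1.32]]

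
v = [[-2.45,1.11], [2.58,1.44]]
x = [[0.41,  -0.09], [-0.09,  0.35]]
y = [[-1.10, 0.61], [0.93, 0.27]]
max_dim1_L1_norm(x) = 0.5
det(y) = -0.86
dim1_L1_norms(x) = [0.5, 0.44]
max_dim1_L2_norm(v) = 2.95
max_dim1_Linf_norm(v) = 2.58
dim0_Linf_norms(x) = [0.41, 0.35]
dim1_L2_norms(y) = [1.26, 0.97]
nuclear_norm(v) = 5.36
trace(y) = -0.83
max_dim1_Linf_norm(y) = 1.1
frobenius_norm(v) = 4.00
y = v @ x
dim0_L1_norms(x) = [0.5, 0.44]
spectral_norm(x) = 0.47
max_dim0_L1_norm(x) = 0.5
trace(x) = 0.76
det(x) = 0.14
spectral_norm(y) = 1.48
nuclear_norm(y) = 2.06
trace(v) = -1.01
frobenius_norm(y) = 1.59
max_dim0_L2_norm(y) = 1.44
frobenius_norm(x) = 0.55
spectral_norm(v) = 3.57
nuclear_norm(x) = 0.76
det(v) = -6.39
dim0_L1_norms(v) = [5.03, 2.55]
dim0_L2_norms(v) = [3.56, 1.82]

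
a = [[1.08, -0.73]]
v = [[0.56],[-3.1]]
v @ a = [[0.60,-0.41], [-3.35,2.26]]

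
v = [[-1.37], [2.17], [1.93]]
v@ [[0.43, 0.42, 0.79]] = [[-0.59, -0.58, -1.08], [0.93, 0.91, 1.71], [0.83, 0.81, 1.52]]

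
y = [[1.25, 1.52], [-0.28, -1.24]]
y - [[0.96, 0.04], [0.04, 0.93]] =[[0.29, 1.48],[-0.32, -2.17]]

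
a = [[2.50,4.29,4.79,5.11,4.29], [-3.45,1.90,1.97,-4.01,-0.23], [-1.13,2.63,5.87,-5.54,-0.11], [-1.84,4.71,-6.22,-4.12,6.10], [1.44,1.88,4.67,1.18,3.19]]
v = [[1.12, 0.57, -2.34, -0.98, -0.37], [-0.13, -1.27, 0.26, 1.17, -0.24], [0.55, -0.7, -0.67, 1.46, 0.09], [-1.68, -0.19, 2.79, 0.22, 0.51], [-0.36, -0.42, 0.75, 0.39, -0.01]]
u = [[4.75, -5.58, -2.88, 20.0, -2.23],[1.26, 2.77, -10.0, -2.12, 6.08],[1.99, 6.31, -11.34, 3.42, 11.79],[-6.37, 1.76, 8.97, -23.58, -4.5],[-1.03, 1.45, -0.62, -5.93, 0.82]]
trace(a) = 9.34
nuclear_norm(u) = 60.27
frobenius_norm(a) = 18.93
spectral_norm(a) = 11.80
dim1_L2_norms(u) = [21.61, 12.28, 17.97, 26.47, 6.28]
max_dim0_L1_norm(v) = 6.81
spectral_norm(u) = 34.83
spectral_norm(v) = 4.48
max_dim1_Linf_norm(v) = 2.79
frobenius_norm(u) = 40.99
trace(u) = -26.58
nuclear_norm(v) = 7.74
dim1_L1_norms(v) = [5.38, 3.07, 3.47, 5.39, 1.93]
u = v @ a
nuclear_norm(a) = 35.59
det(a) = -2835.07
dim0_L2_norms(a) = [4.99, 7.39, 11.04, 9.55, 8.12]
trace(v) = -0.61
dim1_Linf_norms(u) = [20.0, 10.0, 11.79, 23.58, 5.93]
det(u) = 8.48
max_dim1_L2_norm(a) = 10.88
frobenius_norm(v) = 5.16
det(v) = -0.00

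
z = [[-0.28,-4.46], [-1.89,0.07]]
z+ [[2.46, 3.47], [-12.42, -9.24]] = [[2.18, -0.99], [-14.31, -9.17]]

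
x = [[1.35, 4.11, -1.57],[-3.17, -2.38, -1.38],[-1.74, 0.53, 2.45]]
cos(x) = [[11.03, 12.73, 5.95], [-11.22, 2.84, -6.80], [2.92, 6.79, 0.23]]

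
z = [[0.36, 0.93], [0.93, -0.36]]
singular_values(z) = [1.0, 1.0]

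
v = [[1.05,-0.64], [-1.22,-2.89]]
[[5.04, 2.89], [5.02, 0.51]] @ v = [[1.77, -11.58], [4.65, -4.69]]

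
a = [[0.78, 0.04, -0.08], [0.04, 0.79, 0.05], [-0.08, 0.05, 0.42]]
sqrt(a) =[[0.88, 0.02, -0.05], [0.02, 0.89, 0.03], [-0.05, 0.03, 0.65]]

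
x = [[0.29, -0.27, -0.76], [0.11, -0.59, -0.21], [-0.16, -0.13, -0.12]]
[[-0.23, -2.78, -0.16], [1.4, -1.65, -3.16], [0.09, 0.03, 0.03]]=x@ [[0.60, -2.91, -2.75],[-2.81, 1.54, 5.88],[1.53, 2.0, -2.93]]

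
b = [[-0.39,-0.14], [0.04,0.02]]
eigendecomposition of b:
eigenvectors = [[-0.99, 0.33], [0.1, -0.94]]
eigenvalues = [-0.38, 0.01]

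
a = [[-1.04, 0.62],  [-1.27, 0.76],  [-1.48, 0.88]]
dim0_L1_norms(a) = [3.79, 2.26]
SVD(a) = [[-0.47, 0.01], [-0.58, -0.76], [-0.67, 0.65]] @ diag([2.5731867288514025, 0.0031715080035734744]) @ [[0.86, -0.51], [-0.51, -0.86]]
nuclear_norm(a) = 2.58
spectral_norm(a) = 2.57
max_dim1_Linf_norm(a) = 1.48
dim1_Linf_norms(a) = [1.04, 1.27, 1.48]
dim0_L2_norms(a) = [2.21, 1.32]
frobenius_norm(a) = 2.57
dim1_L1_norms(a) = [1.66, 2.03, 2.36]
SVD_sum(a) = [[-1.04, 0.62], [-1.27, 0.76], [-1.48, 0.88]] + [[-0.0, -0.00], [0.0, 0.00], [-0.00, -0.0]]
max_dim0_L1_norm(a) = 3.79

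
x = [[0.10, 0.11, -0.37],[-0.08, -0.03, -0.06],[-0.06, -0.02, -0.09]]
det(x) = -0.000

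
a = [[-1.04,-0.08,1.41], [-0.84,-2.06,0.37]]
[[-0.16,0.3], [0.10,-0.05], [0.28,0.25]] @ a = [[-0.09,  -0.61,  -0.11], [-0.06,  0.10,  0.12], [-0.5,  -0.54,  0.49]]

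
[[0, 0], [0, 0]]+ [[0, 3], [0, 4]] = [[0, 3], [0, 4]]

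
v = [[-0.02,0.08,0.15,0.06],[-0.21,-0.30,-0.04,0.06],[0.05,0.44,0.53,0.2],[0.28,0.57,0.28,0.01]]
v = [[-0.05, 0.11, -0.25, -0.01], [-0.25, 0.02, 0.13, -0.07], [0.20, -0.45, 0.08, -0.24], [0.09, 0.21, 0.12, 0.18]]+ [[0.03, -0.03, 0.40, 0.07], [0.04, -0.32, -0.17, 0.13], [-0.15, 0.89, 0.45, 0.44], [0.19, 0.36, 0.16, -0.17]]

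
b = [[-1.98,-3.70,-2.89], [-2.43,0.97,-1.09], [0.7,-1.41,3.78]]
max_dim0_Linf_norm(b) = 3.78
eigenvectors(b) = [[(0.89+0j), (-0.47+0.2j), (-0.47-0.2j)], [(0.45+0j), (0.05-0.22j), (0.05+0.22j)], [0j, (0.83+0j), (0.83-0j)]]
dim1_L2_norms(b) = [5.1, 2.83, 4.09]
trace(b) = 2.77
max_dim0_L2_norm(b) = 4.88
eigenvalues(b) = [(-3.85+0j), (3.31+0.54j), (3.31-0.54j)]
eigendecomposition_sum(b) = [[(-2.63+0j), -2.41+0.00j, -1.34+0.00j], [(-1.33+0j), -1.22+0.00j, -0.68+0.00j], [-0.00+0.00j, (-0+0j), (-0+0j)]] + [[0.33+1.30j, -0.64-2.58j, (-0.77+1.12j)], [-0.55-0.21j, (1.09+0.42j), (-0.21-0.56j)], [0.35-2.17j, (-0.7+4.3j), 1.89-1.18j]] + [[(0.33-1.3j), -0.64+2.58j, (-0.77-1.12j)], [(-0.55+0.21j), (1.09-0.42j), (-0.21+0.56j)], [0.35+2.17j, (-0.7-4.3j), (1.89+1.18j)]]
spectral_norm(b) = 5.67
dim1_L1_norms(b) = [8.57, 4.49, 5.89]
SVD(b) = [[0.80, 0.59, 0.02], [0.30, -0.38, -0.88], [-0.51, 0.71, -0.48]] @ diag([5.666096347003339, 3.8308279697878582, 1.995747792775044]) @ [[-0.47, -0.35, -0.81], [0.06, -0.93, 0.36], [0.88, -0.12, -0.46]]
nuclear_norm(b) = 11.49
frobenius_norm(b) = 7.12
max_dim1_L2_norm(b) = 5.1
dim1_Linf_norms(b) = [3.7, 2.43, 3.78]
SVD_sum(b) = [[-2.16, -1.58, -3.69], [-0.80, -0.59, -1.37], [1.37, 1.01, 2.35]] + [[0.14, -2.11, 0.82], [-0.09, 1.35, -0.52], [0.17, -2.53, 0.98]] + [[0.03, -0.0, -0.02], [-1.54, 0.21, 0.81], [-0.85, 0.12, 0.44]]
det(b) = -43.32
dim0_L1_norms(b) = [5.11, 6.08, 7.76]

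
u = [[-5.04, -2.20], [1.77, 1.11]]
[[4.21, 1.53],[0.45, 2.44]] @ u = [[-18.51, -7.56], [2.05, 1.72]]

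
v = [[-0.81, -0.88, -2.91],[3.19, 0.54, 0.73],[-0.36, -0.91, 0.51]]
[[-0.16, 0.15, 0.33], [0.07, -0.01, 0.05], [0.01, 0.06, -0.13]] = v @ [[0.01, 0.02, 0.04], [0.01, -0.09, 0.05], [0.05, -0.03, -0.14]]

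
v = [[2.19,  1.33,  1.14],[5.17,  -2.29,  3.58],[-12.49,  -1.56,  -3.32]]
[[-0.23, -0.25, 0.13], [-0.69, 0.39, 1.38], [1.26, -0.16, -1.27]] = v @ [[-0.09,0.07,0.08], [0.02,-0.20,-0.17], [-0.05,-0.12,0.16]]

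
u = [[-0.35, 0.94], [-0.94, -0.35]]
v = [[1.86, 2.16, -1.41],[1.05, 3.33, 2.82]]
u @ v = [[0.34, 2.37, 3.14], [-2.12, -3.20, 0.34]]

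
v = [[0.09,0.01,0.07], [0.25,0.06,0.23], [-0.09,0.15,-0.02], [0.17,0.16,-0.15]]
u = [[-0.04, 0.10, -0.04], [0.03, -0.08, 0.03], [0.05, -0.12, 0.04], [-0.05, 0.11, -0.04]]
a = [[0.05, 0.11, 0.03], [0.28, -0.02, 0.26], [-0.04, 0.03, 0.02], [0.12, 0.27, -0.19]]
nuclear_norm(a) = 0.83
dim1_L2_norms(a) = [0.12, 0.38, 0.05, 0.35]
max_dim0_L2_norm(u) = 0.21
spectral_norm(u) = 0.24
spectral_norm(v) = 0.37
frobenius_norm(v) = 0.49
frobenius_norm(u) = 0.24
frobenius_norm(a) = 0.54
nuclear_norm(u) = 0.25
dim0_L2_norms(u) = [0.09, 0.21, 0.08]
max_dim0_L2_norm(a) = 0.32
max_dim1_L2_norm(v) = 0.34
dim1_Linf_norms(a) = [0.11, 0.28, 0.04, 0.27]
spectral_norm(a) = 0.40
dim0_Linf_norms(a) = [0.28, 0.27, 0.26]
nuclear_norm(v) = 0.80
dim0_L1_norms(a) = [0.49, 0.43, 0.5]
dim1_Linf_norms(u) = [0.1, 0.08, 0.12, 0.11]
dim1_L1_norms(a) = [0.19, 0.56, 0.09, 0.58]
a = v + u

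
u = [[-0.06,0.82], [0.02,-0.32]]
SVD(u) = [[-0.93,0.36], [0.36,0.93]] @ diag([0.8824907552493026, 0.003172837770078403]) @ [[0.07, -1.00],  [-1.00, -0.07]]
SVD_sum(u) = [[-0.06, 0.82], [0.02, -0.32]] + [[-0.0, -0.00], [-0.00, -0.00]]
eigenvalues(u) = [-0.01, -0.37]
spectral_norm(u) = 0.88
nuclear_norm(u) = 0.89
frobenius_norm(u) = 0.88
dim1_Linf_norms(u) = [0.82, 0.32]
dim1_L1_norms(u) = [0.88, 0.34]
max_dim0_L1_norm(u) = 1.14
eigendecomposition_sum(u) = [[-0.01, -0.02], [-0.0, -0.0]] + [[-0.05, 0.84],  [0.02, -0.32]]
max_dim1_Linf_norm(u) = 0.82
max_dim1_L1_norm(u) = 0.88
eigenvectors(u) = [[1.0, -0.93], [0.06, 0.36]]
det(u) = 0.00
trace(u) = -0.38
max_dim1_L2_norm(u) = 0.82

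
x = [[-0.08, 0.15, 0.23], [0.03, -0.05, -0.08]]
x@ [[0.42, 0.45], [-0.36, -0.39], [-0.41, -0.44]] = [[-0.18, -0.2], [0.06, 0.07]]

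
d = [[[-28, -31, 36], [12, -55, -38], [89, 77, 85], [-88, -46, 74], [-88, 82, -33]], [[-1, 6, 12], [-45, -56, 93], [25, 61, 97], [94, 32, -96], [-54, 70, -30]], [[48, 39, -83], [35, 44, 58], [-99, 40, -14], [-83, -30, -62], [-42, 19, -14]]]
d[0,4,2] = -33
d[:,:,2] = [[36, -38, 85, 74, -33], [12, 93, 97, -96, -30], [-83, 58, -14, -62, -14]]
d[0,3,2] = 74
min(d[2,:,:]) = -99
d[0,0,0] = -28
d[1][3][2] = -96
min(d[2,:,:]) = -99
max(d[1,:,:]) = 97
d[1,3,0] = 94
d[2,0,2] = -83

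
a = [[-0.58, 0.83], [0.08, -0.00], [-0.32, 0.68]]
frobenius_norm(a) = 1.26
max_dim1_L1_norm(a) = 1.41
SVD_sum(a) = [[-0.53, 0.86], [0.02, -0.04], [-0.39, 0.64]] + [[-0.05,  -0.03], [0.06,  0.04], [0.07,  0.04]]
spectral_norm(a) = 1.26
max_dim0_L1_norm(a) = 1.51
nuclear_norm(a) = 1.38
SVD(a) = [[-0.8, 0.48], [0.03, -0.55], [-0.59, -0.68]] @ diag([1.2575173174413532, 0.12308613380516563]) @ [[0.52, -0.85],[-0.85, -0.52]]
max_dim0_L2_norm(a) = 1.07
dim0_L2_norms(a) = [0.67, 1.07]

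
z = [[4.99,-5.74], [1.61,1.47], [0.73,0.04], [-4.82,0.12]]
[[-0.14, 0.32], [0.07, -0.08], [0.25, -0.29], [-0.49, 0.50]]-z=[[-5.13, 6.06],[-1.54, -1.55],[-0.48, -0.33],[4.33, 0.38]]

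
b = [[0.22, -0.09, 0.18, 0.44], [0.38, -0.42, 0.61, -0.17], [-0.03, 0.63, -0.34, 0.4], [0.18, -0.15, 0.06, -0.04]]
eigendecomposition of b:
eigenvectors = [[-0.11, -0.72, -0.43, -0.21], [-0.69, -0.2, -0.67, -0.72], [0.71, 0.5, -0.60, -0.66], [-0.13, 0.44, -0.03, 0.1]]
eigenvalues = [-1.02, -0.2, 0.36, 0.27]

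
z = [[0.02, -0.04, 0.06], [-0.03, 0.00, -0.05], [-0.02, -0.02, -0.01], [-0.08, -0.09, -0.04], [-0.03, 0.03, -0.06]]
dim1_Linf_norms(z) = [0.06, 0.05, 0.02, 0.09, 0.06]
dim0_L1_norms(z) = [0.18, 0.18, 0.22]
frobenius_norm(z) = 0.18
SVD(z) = [[-0.24, 0.62, 0.04], [0.36, -0.27, -0.79], [0.2, 0.10, 0.22], [0.82, 0.48, 0.09], [0.31, -0.55, 0.56]] @ diag([0.14087993928066064, 0.10735130105467344, 0.005342365594588007]) @ [[-0.67, -0.42, -0.61],  [-0.03, -0.81, 0.59],  [-0.74, 0.42, 0.53]]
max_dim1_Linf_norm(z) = 0.09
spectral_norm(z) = 0.14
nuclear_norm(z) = 0.25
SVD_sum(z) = [[0.02,0.01,0.02],[-0.03,-0.02,-0.03],[-0.02,-0.01,-0.02],[-0.08,-0.05,-0.07],[-0.03,-0.02,-0.03]] + [[-0.00, -0.05, 0.04], [0.00, 0.02, -0.02], [-0.0, -0.01, 0.01], [-0.00, -0.04, 0.03], [0.0, 0.05, -0.03]] + [[-0.00, 0.0, 0.00], [0.0, -0.00, -0.0], [-0.00, 0.00, 0.0], [-0.0, 0.0, 0.0], [-0.0, 0.00, 0.00]]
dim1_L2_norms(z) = [0.07, 0.06, 0.03, 0.13, 0.07]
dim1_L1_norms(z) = [0.12, 0.08, 0.05, 0.21, 0.12]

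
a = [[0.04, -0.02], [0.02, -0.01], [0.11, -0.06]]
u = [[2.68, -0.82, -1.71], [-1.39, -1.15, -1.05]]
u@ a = [[-0.1, 0.06],[-0.19, 0.1]]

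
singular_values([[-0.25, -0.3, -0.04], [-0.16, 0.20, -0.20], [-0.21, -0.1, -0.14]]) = [0.46, 0.35, 0.02]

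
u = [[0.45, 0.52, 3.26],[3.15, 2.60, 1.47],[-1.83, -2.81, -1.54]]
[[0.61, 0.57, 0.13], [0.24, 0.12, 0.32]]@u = [[1.83, 1.43, 2.63], [-0.1, -0.46, 0.47]]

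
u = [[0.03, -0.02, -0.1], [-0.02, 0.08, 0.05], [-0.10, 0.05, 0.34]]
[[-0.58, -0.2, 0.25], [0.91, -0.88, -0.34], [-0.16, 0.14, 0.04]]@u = [[-0.04, 0.01, 0.13],[0.08, -0.11, -0.25],[-0.01, 0.02, 0.04]]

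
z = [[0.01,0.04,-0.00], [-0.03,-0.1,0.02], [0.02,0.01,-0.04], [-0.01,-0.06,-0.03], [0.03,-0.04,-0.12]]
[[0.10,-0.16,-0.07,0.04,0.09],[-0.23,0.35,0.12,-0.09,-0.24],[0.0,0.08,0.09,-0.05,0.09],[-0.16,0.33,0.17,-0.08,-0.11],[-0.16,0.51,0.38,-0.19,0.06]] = z@ [[-0.28,0.41,1.49,-4.25,3.99],[2.45,-4.17,-2.11,2.13,1.20],[0.46,-2.78,-2.10,-0.22,0.10]]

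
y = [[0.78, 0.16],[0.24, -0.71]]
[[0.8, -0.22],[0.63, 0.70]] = y @ [[1.13, -0.07], [-0.50, -1.01]]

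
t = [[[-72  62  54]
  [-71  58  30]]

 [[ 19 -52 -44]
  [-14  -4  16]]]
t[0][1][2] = 30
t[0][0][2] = 54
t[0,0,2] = 54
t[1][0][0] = 19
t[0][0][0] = -72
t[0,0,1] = 62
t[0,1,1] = 58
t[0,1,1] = 58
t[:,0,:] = [[-72, 62, 54], [19, -52, -44]]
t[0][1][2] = 30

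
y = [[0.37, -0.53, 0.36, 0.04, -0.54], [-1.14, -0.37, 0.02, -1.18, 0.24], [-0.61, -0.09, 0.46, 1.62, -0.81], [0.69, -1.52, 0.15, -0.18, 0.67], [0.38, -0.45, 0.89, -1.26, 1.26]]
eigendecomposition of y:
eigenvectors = [[(-0.31+0j),(0.1-0.35j),(0.1+0.35j),0.29+0.00j,-0.20+0.00j], [(-0.72+0j),(0.11-0.07j),(0.11+0.07j),(-0.47+0j),-0.09+0.00j], [0.14+0.00j,0.60+0.00j,0.60-0.00j,(0.56+0j),0.50+0.00j], [-0.50+0.00j,(-0.32+0.19j),(-0.32-0.19j),0.59+0.00j,0.45+0.00j], [-0.34+0.00j,(-0.52-0.29j),(-0.52+0.29j),(0.17+0j),0.70+0.00j]]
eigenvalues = [(-1.56+0j), (0.18+1.27j), (0.18-1.27j), (1.7+0j), (1.04+0j)]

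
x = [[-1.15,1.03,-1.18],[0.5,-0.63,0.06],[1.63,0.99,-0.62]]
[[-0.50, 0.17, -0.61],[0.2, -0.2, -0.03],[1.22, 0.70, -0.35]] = x @[[0.63, 0.18, -0.03], [0.18, 0.46, 0.08], [-0.03, 0.08, 0.62]]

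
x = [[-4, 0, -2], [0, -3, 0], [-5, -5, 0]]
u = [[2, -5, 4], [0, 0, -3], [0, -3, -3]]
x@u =[[-8, 26, -10], [0, 0, 9], [-10, 25, -5]]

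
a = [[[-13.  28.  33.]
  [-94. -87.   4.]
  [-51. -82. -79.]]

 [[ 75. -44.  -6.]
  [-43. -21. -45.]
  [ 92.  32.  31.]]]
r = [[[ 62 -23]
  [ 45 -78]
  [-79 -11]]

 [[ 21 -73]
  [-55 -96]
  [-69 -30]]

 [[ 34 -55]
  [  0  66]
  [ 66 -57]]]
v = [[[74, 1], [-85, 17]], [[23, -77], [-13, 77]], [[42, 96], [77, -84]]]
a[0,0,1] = 28.0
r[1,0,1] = -73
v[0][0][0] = 74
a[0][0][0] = -13.0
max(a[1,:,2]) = 31.0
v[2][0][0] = 42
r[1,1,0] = -55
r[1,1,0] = -55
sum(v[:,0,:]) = 159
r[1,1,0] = -55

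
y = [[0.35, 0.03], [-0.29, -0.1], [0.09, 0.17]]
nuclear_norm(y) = 0.64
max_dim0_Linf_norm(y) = 0.35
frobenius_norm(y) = 0.50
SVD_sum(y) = [[0.33,0.10], [-0.29,-0.08], [0.13,0.04]] + [[0.02,-0.07], [0.0,-0.02], [-0.04,0.13]]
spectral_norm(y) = 0.48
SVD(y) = [[-0.72, -0.44],[0.64, -0.10],[-0.28, 0.89]] @ diag([0.48005360699651906, 0.1550758988677208]) @ [[-0.96, -0.28],[-0.28, 0.96]]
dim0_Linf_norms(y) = [0.35, 0.17]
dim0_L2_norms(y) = [0.46, 0.2]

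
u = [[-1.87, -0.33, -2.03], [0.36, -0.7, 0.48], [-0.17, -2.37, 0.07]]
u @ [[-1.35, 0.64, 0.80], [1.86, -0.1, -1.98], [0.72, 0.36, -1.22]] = [[0.45,-1.89,1.63], [-1.44,0.47,1.09], [-4.13,0.15,4.47]]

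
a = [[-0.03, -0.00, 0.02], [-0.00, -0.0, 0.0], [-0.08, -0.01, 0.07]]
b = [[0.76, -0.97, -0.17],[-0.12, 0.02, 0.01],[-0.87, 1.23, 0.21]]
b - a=[[0.79,-0.97,-0.19], [-0.12,0.02,0.01], [-0.79,1.24,0.14]]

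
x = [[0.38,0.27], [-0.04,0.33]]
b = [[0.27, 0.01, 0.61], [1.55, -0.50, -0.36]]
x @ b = [[0.52, -0.13, 0.13], [0.5, -0.17, -0.14]]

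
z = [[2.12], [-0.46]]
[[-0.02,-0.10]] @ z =[[0.0]]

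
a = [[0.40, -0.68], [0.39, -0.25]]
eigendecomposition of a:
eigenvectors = [[(0.8+0j), (0.8-0j)], [(0.38-0.47j), 0.38+0.47j]]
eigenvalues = [(0.08+0.4j), (0.08-0.4j)]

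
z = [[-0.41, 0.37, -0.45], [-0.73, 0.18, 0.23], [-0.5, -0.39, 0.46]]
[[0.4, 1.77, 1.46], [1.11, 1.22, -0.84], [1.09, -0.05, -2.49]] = z @ [[-1.63, -1.93, 1.06], [-0.58, 0.85, 2.43], [0.11, -1.48, -2.21]]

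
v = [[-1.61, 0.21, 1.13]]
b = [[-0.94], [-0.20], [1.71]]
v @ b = [[3.40]]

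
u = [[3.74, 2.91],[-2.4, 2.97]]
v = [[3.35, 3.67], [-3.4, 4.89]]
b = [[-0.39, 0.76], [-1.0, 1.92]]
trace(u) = 6.71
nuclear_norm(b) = 2.33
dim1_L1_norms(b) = [1.15, 2.92]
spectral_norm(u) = 4.74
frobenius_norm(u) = 6.09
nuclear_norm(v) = 10.86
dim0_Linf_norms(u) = [3.74, 2.97]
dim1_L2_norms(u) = [4.74, 3.82]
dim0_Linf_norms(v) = [3.4, 4.89]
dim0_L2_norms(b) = [1.07, 2.06]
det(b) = 0.01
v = b + u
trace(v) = 8.24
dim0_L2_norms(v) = [4.77, 6.11]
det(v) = 28.86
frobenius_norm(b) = 2.33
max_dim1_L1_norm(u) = 6.65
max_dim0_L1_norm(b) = 2.68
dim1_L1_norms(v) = [7.02, 8.29]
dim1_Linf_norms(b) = [0.76, 1.92]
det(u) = 18.09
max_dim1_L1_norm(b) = 2.92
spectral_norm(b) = 2.33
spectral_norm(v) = 6.21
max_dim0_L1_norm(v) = 8.56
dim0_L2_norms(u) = [4.44, 4.16]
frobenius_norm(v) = 7.76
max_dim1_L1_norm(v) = 8.29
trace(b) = 1.53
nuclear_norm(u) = 8.56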